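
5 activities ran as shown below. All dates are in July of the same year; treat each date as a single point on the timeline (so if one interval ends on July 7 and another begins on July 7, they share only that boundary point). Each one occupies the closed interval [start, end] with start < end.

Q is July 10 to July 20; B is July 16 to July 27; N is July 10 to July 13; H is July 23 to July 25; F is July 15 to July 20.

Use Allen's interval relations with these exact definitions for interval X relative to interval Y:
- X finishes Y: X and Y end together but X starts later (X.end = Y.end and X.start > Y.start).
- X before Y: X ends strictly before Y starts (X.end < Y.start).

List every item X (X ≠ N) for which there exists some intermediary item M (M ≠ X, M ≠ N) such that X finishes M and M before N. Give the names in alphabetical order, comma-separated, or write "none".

Target N = [July 10, July 13].
Intermediaries M with M before N: none.
Union: none.

none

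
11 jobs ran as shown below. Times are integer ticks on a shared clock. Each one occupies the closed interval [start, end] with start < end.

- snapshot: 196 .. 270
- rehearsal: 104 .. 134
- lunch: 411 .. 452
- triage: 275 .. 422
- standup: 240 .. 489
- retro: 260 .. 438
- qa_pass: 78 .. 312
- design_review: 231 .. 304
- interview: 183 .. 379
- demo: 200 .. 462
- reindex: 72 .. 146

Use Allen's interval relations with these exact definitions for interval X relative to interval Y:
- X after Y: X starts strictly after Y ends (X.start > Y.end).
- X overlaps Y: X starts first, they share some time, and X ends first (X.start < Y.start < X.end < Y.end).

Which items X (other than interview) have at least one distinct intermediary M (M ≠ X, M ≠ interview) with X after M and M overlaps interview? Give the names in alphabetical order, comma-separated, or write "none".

lunch

Target interview = [183, 379].
Intermediaries M with M overlaps interview: qa_pass.
Via qa_pass — items with X after qa_pass: lunch.
Union: lunch.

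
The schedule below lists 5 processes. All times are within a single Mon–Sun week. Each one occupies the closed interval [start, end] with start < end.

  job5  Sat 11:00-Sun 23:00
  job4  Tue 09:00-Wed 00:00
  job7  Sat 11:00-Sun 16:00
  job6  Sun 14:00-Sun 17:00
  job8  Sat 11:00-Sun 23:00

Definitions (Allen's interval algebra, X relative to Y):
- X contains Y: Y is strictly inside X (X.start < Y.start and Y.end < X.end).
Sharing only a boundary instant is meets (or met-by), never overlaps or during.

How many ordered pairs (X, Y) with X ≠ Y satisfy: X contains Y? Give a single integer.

Checking all 20 ordered pairs for relation 'contains'; matching pairs in alphabetical order:
(job5, job6): job5 contains job6 ✓
(job8, job6): job8 contains job6 ✓
Count: 2.

2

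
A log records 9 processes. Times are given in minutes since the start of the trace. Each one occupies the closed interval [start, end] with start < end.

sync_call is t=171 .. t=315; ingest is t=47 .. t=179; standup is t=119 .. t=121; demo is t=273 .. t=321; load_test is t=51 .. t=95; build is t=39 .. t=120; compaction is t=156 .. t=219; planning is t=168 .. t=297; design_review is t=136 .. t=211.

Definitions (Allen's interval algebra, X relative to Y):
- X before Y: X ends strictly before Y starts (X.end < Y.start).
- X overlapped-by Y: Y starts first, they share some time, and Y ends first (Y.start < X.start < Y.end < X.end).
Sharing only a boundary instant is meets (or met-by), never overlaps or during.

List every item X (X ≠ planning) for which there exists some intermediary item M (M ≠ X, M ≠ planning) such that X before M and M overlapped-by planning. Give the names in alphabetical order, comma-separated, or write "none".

Target planning = [t=168, t=297].
Intermediaries M with M overlapped-by planning: demo, sync_call.
Via demo — items with X before demo: build, compaction, design_review, ingest, load_test, standup.
Via sync_call — items with X before sync_call: build, load_test, standup.
Union: build, compaction, design_review, ingest, load_test, standup.

build, compaction, design_review, ingest, load_test, standup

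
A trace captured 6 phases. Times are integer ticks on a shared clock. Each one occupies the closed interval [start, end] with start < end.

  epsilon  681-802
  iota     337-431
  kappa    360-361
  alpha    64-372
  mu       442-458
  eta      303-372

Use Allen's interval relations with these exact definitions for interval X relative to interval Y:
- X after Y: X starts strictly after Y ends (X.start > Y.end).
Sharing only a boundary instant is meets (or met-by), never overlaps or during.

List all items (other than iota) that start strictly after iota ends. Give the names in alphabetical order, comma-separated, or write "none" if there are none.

epsilon, mu

Target iota = [337, 431].
alpha [64, 372] → overlaps → no.
epsilon [681, 802] → after → yes.
eta [303, 372] → overlaps → no.
kappa [360, 361] → during → no.
mu [442, 458] → after → yes.
Result: epsilon, mu.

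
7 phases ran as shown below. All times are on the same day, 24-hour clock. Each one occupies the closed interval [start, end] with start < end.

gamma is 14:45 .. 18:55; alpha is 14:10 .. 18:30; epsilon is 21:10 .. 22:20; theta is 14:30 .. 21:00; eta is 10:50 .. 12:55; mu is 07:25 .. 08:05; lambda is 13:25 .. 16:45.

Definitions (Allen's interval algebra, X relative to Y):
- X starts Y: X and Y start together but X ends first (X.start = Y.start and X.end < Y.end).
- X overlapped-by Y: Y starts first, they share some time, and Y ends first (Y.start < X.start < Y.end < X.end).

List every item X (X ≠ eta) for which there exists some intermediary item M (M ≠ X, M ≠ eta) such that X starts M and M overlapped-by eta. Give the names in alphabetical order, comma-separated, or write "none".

none

Target eta = [10:50, 12:55].
Intermediaries M with M overlapped-by eta: none.
Union: none.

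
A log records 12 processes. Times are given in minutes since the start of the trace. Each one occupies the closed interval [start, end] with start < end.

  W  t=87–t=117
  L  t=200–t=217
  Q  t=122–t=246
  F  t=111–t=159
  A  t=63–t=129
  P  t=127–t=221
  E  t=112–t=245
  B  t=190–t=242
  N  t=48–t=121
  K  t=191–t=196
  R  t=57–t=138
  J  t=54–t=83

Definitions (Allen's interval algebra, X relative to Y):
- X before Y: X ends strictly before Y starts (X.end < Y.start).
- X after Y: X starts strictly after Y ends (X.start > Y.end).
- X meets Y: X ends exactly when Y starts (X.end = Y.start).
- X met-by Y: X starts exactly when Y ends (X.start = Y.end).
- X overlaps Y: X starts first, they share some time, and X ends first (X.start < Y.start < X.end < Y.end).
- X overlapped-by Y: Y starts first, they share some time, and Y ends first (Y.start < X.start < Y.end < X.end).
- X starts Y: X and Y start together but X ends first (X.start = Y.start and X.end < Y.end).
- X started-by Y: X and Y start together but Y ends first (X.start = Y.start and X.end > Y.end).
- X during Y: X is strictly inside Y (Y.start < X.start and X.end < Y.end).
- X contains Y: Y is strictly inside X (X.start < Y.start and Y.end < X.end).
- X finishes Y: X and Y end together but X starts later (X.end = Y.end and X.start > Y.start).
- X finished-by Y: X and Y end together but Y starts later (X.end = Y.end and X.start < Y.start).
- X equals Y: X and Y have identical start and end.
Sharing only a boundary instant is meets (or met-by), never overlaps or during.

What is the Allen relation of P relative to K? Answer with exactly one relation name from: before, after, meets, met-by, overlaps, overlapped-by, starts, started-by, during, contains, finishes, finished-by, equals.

contains

P = [t=127, t=221]; K = [t=191, t=196].
Compare endpoints: P.start < K.start, P.start < K.end, P.end > K.start, P.end > K.end.
That pattern is 'contains'.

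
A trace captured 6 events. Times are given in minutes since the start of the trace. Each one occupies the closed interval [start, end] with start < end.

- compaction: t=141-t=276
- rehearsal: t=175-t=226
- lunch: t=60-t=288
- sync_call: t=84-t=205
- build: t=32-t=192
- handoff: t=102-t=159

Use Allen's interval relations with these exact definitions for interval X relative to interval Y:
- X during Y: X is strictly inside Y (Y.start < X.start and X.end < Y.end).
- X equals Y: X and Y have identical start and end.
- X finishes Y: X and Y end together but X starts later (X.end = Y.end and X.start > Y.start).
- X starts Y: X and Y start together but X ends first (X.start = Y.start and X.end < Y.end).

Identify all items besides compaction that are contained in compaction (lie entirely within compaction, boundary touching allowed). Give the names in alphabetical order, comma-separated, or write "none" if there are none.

rehearsal

Target compaction = [t=141, t=276].
build [t=32, t=192] → overlaps → no.
handoff [t=102, t=159] → overlaps → no.
lunch [t=60, t=288] → contains → no.
rehearsal [t=175, t=226] → during → yes.
sync_call [t=84, t=205] → overlaps → no.
Result: rehearsal.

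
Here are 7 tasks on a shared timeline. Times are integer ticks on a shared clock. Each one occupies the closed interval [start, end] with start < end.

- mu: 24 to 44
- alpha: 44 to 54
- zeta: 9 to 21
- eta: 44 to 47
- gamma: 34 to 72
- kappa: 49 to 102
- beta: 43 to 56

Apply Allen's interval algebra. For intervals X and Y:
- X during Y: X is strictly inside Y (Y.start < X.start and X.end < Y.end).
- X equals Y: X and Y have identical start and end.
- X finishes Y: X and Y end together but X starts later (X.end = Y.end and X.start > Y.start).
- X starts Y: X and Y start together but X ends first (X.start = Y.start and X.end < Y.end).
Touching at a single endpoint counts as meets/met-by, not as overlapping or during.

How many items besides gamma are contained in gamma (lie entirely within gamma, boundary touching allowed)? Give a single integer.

Target gamma = [34, 72].
alpha [44, 54] → during → counts.
beta [43, 56] → during → counts.
eta [44, 47] → during → counts.
kappa [49, 102] → overlapped-by → no.
mu [24, 44] → overlaps → no.
zeta [9, 21] → before → no.
Total: 3.

3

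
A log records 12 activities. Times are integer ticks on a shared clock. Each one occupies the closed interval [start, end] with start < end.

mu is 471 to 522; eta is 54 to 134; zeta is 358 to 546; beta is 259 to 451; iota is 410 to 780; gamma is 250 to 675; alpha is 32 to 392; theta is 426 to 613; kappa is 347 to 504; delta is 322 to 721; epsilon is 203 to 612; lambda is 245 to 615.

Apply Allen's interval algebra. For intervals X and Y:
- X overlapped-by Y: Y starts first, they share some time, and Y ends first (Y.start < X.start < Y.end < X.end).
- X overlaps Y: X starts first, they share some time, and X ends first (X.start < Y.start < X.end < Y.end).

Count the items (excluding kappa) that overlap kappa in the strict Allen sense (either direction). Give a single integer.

6

Target kappa = [347, 504].
alpha [32, 392] → overlaps → counts.
beta [259, 451] → overlaps → counts.
delta [322, 721] → contains → no.
epsilon [203, 612] → contains → no.
eta [54, 134] → before → no.
gamma [250, 675] → contains → no.
iota [410, 780] → overlapped-by → counts.
lambda [245, 615] → contains → no.
mu [471, 522] → overlapped-by → counts.
theta [426, 613] → overlapped-by → counts.
zeta [358, 546] → overlapped-by → counts.
Total: 6.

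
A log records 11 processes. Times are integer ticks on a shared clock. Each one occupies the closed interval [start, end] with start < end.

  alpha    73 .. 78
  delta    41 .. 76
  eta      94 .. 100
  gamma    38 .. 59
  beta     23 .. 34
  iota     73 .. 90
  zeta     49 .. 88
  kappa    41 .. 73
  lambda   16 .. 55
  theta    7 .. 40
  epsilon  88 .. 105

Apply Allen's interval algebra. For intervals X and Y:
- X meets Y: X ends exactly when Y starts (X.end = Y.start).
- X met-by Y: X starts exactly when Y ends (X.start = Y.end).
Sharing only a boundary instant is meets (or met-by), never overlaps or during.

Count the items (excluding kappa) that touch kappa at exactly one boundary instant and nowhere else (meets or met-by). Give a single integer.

2

Target kappa = [41, 73].
alpha [73, 78] → met-by → counts.
beta [23, 34] → before → no.
delta [41, 76] → started-by → no.
epsilon [88, 105] → after → no.
eta [94, 100] → after → no.
gamma [38, 59] → overlaps → no.
iota [73, 90] → met-by → counts.
lambda [16, 55] → overlaps → no.
theta [7, 40] → before → no.
zeta [49, 88] → overlapped-by → no.
Total: 2.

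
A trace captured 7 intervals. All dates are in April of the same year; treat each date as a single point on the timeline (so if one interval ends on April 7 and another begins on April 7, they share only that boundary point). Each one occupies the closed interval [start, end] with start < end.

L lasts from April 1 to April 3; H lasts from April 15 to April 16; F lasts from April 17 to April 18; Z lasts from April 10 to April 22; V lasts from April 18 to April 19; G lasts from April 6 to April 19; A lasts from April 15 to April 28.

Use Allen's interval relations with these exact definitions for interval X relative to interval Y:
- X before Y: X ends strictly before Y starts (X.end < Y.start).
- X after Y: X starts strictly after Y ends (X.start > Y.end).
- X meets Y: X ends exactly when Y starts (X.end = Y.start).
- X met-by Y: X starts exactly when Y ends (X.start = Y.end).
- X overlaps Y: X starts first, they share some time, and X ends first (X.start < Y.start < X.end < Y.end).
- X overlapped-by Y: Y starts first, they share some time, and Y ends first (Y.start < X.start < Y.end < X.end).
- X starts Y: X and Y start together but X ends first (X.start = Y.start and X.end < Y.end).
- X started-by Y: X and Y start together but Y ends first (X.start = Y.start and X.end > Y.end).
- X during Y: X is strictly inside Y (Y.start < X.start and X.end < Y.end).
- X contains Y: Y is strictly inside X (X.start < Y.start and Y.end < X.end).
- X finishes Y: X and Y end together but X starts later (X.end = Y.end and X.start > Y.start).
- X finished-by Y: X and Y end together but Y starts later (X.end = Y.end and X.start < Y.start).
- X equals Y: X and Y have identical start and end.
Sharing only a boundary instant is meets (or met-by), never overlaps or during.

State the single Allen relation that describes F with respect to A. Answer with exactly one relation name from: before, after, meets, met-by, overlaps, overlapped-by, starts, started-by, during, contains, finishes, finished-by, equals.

during

F = [April 17, April 18]; A = [April 15, April 28].
Compare endpoints: F.start > A.start, F.start < A.end, F.end > A.start, F.end < A.end.
That pattern is 'during'.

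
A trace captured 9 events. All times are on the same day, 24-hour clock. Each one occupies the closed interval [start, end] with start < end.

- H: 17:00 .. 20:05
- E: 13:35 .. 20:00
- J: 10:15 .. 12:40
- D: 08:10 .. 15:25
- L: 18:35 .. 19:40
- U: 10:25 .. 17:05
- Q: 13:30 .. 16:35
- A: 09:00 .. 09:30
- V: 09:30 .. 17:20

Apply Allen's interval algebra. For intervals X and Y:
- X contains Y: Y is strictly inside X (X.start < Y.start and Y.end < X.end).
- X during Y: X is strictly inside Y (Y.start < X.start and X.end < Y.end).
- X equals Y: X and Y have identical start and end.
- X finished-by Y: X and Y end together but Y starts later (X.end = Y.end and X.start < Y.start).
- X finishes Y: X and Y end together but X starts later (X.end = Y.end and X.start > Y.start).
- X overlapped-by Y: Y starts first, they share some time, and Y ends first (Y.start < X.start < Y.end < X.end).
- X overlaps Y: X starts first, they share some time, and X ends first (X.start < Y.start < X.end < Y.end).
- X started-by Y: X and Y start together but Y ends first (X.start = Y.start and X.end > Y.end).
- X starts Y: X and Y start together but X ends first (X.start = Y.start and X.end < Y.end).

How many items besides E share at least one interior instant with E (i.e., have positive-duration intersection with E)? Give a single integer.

Target E = [13:35, 20:00].
A [09:00, 09:30] → before → no.
D [08:10, 15:25] → overlaps → counts.
H [17:00, 20:05] → overlapped-by → counts.
J [10:15, 12:40] → before → no.
L [18:35, 19:40] → during → counts.
Q [13:30, 16:35] → overlaps → counts.
U [10:25, 17:05] → overlaps → counts.
V [09:30, 17:20] → overlaps → counts.
Total: 6.

6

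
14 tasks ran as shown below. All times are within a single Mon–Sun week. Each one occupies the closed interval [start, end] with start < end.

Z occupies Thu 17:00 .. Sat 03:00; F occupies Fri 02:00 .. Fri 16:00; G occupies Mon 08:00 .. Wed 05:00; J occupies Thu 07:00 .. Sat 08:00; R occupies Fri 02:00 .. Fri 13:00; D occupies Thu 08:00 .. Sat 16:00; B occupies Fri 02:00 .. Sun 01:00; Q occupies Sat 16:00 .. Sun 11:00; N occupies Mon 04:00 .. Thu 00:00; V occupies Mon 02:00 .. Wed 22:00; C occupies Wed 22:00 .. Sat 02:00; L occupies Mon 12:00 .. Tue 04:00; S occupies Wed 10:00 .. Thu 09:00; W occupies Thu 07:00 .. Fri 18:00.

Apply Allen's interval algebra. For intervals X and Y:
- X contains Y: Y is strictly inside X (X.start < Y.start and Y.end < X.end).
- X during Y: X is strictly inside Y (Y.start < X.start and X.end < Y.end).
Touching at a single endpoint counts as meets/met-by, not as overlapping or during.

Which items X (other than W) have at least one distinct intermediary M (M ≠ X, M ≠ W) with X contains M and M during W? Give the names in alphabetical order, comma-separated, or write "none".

Target W = [Thu 07:00, Fri 18:00].
Intermediaries M with M during W: F, R.
Via F — items with X contains F: C, D, J, Z.
Via R — items with X contains R: C, D, J, Z.
Union: C, D, J, Z.

C, D, J, Z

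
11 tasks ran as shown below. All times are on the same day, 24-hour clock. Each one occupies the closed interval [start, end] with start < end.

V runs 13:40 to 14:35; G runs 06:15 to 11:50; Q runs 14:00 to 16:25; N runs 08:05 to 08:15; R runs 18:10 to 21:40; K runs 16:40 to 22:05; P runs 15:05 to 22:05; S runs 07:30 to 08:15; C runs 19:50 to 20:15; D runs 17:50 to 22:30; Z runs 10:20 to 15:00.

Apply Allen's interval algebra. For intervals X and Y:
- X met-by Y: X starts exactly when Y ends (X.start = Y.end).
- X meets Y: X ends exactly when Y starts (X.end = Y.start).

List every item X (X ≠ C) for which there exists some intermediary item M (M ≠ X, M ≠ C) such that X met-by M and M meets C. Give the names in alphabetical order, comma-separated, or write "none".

none

Target C = [19:50, 20:15].
Intermediaries M with M meets C: none.
Union: none.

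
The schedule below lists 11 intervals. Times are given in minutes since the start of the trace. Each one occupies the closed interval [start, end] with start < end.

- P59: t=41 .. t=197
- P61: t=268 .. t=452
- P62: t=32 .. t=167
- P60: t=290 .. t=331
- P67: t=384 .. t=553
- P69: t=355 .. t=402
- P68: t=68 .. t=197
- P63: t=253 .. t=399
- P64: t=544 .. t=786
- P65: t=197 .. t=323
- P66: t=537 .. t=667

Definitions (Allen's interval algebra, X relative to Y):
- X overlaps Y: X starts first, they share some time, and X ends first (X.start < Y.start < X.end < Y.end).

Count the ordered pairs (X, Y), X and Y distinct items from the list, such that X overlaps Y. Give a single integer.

13

Checking all 110 ordered pairs for relation 'overlaps'; matching pairs in alphabetical order:
(P61, P67): P61 overlaps P67 ✓
(P62, P59): P62 overlaps P59 ✓
(P62, P68): P62 overlaps P68 ✓
(P63, P61): P63 overlaps P61 ✓
(P63, P67): P63 overlaps P67 ✓
(P63, P69): P63 overlaps P69 ✓
(P65, P60): P65 overlaps P60 ✓
(P65, P61): P65 overlaps P61 ✓
(P65, P63): P65 overlaps P63 ✓
(P66, P64): P66 overlaps P64 ✓
(P67, P64): P67 overlaps P64 ✓
(P67, P66): P67 overlaps P66 ✓
(P69, P67): P69 overlaps P67 ✓
Count: 13.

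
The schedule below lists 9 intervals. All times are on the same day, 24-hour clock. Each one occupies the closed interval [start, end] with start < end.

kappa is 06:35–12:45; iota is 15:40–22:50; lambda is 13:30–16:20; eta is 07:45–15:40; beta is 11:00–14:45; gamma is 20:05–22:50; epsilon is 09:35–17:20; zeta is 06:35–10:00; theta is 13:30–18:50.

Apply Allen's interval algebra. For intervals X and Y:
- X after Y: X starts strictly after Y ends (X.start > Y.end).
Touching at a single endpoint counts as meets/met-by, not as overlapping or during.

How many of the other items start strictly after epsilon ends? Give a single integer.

1

Target epsilon = [09:35, 17:20].
beta [11:00, 14:45] → during → no.
eta [07:45, 15:40] → overlaps → no.
gamma [20:05, 22:50] → after → counts.
iota [15:40, 22:50] → overlapped-by → no.
kappa [06:35, 12:45] → overlaps → no.
lambda [13:30, 16:20] → during → no.
theta [13:30, 18:50] → overlapped-by → no.
zeta [06:35, 10:00] → overlaps → no.
Total: 1.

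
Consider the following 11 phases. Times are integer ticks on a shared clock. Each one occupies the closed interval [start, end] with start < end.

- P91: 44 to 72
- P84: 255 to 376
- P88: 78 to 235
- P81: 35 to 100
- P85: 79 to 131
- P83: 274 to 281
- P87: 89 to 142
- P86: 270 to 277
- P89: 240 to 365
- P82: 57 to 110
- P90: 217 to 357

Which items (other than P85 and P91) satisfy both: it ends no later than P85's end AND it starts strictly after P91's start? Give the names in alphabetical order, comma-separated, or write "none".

P82

Conditions: its end is no later than P85's end (X.end <= 131) AND its start is strictly after P91's start (X.start > 44).
P81: end 100 <= 131? ✓; start 35 > 44? ✗ → no.
P82: end 110 <= 131? ✓; start 57 > 44? ✓ → yes.
P83: end 281 <= 131? ✗; start 274 > 44? ✓ → no.
P84: end 376 <= 131? ✗; start 255 > 44? ✓ → no.
P86: end 277 <= 131? ✗; start 270 > 44? ✓ → no.
P87: end 142 <= 131? ✗; start 89 > 44? ✓ → no.
P88: end 235 <= 131? ✗; start 78 > 44? ✓ → no.
P89: end 365 <= 131? ✗; start 240 > 44? ✓ → no.
P90: end 357 <= 131? ✗; start 217 > 44? ✓ → no.
Result: P82.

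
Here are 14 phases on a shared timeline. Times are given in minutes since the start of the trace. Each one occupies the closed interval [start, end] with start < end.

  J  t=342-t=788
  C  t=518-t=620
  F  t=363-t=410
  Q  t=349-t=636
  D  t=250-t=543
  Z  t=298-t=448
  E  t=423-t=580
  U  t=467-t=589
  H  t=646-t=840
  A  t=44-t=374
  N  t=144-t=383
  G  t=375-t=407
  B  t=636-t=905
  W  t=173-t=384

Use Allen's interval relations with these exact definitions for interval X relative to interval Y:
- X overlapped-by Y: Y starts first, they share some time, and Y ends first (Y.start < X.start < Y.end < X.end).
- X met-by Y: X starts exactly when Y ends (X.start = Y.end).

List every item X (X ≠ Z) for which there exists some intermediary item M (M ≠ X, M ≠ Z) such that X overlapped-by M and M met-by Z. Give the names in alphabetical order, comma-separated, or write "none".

none

Target Z = [t=298, t=448].
Intermediaries M with M met-by Z: none.
Union: none.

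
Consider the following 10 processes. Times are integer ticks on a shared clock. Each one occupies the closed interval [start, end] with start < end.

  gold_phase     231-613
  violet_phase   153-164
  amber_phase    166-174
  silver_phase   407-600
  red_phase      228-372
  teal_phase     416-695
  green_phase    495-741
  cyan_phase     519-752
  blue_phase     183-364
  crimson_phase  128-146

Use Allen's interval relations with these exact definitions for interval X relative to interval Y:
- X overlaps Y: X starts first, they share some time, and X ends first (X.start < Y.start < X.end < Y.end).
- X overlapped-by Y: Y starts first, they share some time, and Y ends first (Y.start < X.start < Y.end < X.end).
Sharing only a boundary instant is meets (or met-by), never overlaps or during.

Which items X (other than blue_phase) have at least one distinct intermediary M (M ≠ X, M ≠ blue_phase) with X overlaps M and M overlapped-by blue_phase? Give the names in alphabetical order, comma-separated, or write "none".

Target blue_phase = [183, 364].
Intermediaries M with M overlapped-by blue_phase: gold_phase, red_phase.
Via gold_phase — items with X overlaps gold_phase: red_phase.
Via red_phase — items with X overlaps red_phase: none.
Union: red_phase.

red_phase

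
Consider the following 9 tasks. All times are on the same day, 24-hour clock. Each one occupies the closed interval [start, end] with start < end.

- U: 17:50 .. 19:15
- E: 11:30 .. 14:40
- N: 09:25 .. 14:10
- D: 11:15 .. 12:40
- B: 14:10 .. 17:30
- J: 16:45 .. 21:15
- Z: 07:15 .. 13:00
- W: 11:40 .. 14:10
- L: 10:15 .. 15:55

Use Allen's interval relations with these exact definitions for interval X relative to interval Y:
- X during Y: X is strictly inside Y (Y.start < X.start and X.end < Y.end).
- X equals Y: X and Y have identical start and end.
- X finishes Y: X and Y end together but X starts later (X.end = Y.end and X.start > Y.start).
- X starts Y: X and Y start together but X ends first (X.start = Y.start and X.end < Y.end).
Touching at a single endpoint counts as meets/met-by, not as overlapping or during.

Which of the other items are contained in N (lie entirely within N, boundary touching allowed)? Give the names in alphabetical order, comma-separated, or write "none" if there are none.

Target N = [09:25, 14:10].
B [14:10, 17:30] → met-by → no.
D [11:15, 12:40] → during → yes.
E [11:30, 14:40] → overlapped-by → no.
J [16:45, 21:15] → after → no.
L [10:15, 15:55] → overlapped-by → no.
U [17:50, 19:15] → after → no.
W [11:40, 14:10] → finishes → yes.
Z [07:15, 13:00] → overlaps → no.
Result: D, W.

D, W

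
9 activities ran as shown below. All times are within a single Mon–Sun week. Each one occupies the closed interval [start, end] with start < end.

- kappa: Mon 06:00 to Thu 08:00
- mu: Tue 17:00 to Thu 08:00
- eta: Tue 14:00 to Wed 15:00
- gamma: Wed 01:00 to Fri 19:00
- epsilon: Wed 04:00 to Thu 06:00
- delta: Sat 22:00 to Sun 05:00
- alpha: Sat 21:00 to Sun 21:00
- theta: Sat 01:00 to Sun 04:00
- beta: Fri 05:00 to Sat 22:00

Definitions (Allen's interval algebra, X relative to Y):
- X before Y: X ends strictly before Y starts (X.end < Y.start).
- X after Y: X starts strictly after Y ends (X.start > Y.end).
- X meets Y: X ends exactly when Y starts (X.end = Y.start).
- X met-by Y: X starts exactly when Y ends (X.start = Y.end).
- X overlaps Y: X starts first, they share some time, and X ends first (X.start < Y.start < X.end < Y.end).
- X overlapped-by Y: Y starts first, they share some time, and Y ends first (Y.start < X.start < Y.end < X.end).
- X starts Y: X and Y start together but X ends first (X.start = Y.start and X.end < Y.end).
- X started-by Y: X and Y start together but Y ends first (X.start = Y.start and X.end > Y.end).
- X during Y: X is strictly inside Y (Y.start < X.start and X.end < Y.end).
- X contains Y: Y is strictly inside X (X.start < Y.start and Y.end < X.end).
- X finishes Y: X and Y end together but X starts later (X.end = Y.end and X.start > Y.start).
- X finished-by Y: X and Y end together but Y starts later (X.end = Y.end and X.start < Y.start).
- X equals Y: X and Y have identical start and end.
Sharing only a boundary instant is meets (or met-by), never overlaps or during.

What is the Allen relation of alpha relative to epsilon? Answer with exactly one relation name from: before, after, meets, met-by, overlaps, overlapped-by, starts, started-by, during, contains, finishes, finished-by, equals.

after

alpha = [Sat 21:00, Sun 21:00]; epsilon = [Wed 04:00, Thu 06:00].
Compare endpoints: alpha.start > epsilon.start, alpha.start > epsilon.end, alpha.end > epsilon.start, alpha.end > epsilon.end.
That pattern is 'after'.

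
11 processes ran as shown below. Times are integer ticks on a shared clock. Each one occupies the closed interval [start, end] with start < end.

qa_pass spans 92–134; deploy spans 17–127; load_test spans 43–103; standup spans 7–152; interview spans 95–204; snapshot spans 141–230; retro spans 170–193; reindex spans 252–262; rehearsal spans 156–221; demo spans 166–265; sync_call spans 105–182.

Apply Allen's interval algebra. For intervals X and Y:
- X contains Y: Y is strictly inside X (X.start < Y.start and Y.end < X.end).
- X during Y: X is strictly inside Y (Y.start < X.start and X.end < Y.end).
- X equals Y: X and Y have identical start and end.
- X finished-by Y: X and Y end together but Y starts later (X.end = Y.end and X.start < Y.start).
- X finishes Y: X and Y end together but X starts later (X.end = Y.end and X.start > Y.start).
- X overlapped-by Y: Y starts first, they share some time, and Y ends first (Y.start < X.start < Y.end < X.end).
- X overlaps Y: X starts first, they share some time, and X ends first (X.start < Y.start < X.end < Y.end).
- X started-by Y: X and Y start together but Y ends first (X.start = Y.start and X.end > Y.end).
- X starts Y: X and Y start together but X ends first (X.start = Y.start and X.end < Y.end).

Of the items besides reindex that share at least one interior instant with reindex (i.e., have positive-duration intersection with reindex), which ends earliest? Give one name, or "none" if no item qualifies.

demo

Target reindex = [252, 262].
demo [166, 265] → contains → candidate.
deploy [17, 127] → before → excluded.
interview [95, 204] → before → excluded.
load_test [43, 103] → before → excluded.
qa_pass [92, 134] → before → excluded.
rehearsal [156, 221] → before → excluded.
retro [170, 193] → before → excluded.
snapshot [141, 230] → before → excluded.
standup [7, 152] → before → excluded.
sync_call [105, 182] → before → excluded.
Among candidates, earliest end is 265 → demo.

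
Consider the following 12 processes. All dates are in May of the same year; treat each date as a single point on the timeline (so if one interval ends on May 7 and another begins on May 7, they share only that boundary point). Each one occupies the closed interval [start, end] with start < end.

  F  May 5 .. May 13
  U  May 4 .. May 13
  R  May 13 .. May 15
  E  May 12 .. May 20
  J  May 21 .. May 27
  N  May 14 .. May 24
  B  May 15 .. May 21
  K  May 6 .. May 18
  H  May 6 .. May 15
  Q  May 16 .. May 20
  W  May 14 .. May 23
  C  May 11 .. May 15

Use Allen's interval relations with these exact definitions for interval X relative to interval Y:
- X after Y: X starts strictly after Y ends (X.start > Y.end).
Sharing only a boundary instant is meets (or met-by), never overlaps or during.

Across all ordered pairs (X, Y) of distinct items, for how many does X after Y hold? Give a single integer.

19

Checking all 132 ordered pairs for relation 'after'; matching pairs in alphabetical order:
(B, F): B after F ✓
(B, U): B after U ✓
(J, C): J after C ✓
(J, E): J after E ✓
(J, F): J after F ✓
(J, H): J after H ✓
(J, K): J after K ✓
(J, Q): J after Q ✓
(J, R): J after R ✓
(J, U): J after U ✓
(N, F): N after F ✓
(N, U): N after U ✓
(Q, C): Q after C ✓
(Q, F): Q after F ✓
(Q, H): Q after H ✓
(Q, R): Q after R ✓
(Q, U): Q after U ✓
(W, F): W after F ✓
(W, U): W after U ✓
Count: 19.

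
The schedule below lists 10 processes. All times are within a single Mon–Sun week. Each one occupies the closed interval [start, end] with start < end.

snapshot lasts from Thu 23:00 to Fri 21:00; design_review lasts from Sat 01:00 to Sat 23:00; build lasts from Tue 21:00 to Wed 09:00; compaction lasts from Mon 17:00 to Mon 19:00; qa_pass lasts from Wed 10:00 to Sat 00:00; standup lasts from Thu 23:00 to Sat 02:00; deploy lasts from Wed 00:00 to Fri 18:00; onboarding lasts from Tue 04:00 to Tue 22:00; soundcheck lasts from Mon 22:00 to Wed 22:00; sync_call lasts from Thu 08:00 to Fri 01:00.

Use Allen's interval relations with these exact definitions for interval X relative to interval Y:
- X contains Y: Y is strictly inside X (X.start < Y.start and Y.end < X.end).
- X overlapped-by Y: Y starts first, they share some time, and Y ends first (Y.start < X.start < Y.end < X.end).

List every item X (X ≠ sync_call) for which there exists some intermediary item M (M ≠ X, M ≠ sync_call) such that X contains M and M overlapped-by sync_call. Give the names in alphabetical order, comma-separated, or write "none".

Target sync_call = [Thu 08:00, Fri 01:00].
Intermediaries M with M overlapped-by sync_call: snapshot, standup.
Via snapshot — items with X contains snapshot: qa_pass.
Via standup — items with X contains standup: none.
Union: qa_pass.

qa_pass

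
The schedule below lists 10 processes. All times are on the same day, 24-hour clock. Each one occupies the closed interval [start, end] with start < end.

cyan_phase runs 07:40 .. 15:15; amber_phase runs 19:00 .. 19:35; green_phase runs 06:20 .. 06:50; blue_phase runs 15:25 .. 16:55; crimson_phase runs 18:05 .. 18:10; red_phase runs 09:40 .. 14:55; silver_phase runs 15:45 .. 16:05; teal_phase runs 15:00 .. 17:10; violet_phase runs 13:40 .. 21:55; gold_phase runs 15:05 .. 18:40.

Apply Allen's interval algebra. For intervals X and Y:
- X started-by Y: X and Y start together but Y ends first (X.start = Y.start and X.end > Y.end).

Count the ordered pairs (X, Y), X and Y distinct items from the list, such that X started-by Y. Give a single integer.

0

Checking all 90 ordered pairs for relation 'started-by'; matching pairs in alphabetical order:
No pair satisfies it.
Count: 0.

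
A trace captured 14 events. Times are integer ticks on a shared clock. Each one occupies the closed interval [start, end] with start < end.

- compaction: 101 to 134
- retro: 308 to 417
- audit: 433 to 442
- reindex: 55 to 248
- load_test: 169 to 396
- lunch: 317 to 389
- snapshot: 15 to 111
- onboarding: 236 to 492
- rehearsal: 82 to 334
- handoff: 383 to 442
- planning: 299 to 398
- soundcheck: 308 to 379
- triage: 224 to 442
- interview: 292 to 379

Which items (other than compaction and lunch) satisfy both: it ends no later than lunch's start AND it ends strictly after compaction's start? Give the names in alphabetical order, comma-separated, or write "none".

reindex, snapshot

Conditions: its end is no later than lunch's start (X.end <= 317) AND its end is strictly after compaction's start (X.end > 101).
audit: end 442 <= 317? ✗; end 442 > 101? ✓ → no.
handoff: end 442 <= 317? ✗; end 442 > 101? ✓ → no.
interview: end 379 <= 317? ✗; end 379 > 101? ✓ → no.
load_test: end 396 <= 317? ✗; end 396 > 101? ✓ → no.
onboarding: end 492 <= 317? ✗; end 492 > 101? ✓ → no.
planning: end 398 <= 317? ✗; end 398 > 101? ✓ → no.
rehearsal: end 334 <= 317? ✗; end 334 > 101? ✓ → no.
reindex: end 248 <= 317? ✓; end 248 > 101? ✓ → yes.
retro: end 417 <= 317? ✗; end 417 > 101? ✓ → no.
snapshot: end 111 <= 317? ✓; end 111 > 101? ✓ → yes.
soundcheck: end 379 <= 317? ✗; end 379 > 101? ✓ → no.
triage: end 442 <= 317? ✗; end 442 > 101? ✓ → no.
Result: reindex, snapshot.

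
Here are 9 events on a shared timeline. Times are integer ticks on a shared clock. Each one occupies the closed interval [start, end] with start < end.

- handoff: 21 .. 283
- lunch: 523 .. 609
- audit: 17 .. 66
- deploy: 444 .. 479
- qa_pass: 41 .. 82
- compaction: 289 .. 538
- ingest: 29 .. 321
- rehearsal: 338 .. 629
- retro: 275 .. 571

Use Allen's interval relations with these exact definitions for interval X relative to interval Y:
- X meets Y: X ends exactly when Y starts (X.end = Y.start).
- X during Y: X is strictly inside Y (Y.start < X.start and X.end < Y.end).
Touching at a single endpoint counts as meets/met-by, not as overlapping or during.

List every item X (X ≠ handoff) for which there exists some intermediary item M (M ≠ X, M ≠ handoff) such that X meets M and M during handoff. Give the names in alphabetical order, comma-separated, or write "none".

none

Target handoff = [21, 283].
Intermediaries M with M during handoff: qa_pass.
Via qa_pass — items with X meets qa_pass: none.
Union: none.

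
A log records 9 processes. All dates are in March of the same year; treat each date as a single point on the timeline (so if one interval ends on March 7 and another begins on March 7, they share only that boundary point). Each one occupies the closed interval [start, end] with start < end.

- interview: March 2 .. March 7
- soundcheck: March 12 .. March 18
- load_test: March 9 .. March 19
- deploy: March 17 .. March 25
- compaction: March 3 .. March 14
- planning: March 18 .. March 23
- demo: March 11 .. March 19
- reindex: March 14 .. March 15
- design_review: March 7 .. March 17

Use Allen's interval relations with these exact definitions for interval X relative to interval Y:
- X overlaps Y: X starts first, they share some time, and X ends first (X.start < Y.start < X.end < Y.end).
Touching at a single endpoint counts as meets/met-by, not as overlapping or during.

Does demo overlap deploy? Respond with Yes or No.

Yes

demo = [March 11, March 19], deploy = [March 17, March 25].
Actual relation of demo to deploy: overlaps.
Asked whether 'overlaps' holds → Yes.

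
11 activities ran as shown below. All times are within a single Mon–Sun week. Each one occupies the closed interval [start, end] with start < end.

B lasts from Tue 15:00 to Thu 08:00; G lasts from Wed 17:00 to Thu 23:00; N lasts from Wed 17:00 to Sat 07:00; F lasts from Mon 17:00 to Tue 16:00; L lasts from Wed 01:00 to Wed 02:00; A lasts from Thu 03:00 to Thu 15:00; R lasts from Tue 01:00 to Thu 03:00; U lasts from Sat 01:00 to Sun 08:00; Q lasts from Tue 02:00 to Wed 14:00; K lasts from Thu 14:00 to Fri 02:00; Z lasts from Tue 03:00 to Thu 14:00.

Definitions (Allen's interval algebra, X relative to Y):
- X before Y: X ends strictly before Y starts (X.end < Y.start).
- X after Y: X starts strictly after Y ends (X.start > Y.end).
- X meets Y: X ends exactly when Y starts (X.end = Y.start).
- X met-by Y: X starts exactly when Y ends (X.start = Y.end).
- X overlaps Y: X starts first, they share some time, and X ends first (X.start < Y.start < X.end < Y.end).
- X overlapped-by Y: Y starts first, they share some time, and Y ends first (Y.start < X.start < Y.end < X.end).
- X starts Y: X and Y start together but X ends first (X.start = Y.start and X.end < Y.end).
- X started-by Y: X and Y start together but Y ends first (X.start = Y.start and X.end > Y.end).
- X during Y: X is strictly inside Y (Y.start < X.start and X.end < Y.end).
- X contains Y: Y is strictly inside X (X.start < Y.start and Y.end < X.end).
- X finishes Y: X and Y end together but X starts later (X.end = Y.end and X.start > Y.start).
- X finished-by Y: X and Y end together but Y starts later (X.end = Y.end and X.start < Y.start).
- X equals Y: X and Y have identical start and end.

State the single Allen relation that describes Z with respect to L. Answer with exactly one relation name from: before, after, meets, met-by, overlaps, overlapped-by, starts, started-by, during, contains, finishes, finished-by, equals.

Z = [Tue 03:00, Thu 14:00]; L = [Wed 01:00, Wed 02:00].
Compare endpoints: Z.start < L.start, Z.start < L.end, Z.end > L.start, Z.end > L.end.
That pattern is 'contains'.

contains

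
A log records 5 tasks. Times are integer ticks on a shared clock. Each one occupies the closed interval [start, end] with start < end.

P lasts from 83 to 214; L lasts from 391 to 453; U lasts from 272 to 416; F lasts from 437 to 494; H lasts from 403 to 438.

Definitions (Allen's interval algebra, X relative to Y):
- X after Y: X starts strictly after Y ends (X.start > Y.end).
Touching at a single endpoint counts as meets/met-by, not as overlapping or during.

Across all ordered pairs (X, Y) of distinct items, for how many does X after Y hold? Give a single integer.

Checking all 20 ordered pairs for relation 'after'; matching pairs in alphabetical order:
(F, P): F after P ✓
(F, U): F after U ✓
(H, P): H after P ✓
(L, P): L after P ✓
(U, P): U after P ✓
Count: 5.

5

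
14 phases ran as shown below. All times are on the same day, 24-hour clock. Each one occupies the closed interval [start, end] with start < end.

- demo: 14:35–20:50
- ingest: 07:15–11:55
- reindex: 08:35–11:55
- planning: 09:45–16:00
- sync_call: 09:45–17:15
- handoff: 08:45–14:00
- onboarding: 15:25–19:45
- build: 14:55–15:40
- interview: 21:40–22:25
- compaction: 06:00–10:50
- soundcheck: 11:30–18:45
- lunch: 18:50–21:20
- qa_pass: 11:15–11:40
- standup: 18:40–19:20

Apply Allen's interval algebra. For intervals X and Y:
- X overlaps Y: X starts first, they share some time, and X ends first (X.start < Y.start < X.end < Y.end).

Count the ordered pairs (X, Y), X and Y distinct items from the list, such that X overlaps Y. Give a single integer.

30

Checking all 182 ordered pairs for relation 'overlaps'; matching pairs in alphabetical order:
(build, onboarding): build overlaps onboarding ✓
(compaction, handoff): compaction overlaps handoff ✓
(compaction, ingest): compaction overlaps ingest ✓
(compaction, planning): compaction overlaps planning ✓
(compaction, reindex): compaction overlaps reindex ✓
(compaction, sync_call): compaction overlaps sync_call ✓
(demo, lunch): demo overlaps lunch ✓
(handoff, planning): handoff overlaps planning ✓
(handoff, soundcheck): handoff overlaps soundcheck ✓
(handoff, sync_call): handoff overlaps sync_call ✓
(ingest, handoff): ingest overlaps handoff ✓
(ingest, planning): ingest overlaps planning ✓
(ingest, soundcheck): ingest overlaps soundcheck ✓
(ingest, sync_call): ingest overlaps sync_call ✓
(onboarding, lunch): onboarding overlaps lunch ✓
(planning, demo): planning overlaps demo ✓
(planning, onboarding): planning overlaps onboarding ✓
(planning, soundcheck): planning overlaps soundcheck ✓
(qa_pass, soundcheck): qa_pass overlaps soundcheck ✓
(reindex, handoff): reindex overlaps handoff ✓
(reindex, planning): reindex overlaps planning ✓
(reindex, soundcheck): reindex overlaps soundcheck ✓
(reindex, sync_call): reindex overlaps sync_call ✓
(soundcheck, demo): soundcheck overlaps demo ✓
... plus 6 further pairs not listed.
Count: 30.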